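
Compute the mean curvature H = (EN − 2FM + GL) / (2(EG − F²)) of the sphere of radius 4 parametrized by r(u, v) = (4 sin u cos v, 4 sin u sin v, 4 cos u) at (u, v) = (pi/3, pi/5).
H = -1/4

With E = 16, F = 0, G = 16*sin(u)^2, L = -4*sin(u)/Abs(sin(u)), M = 0, N = -4*sin(u)^3/Abs(sin(u)), assemble
  H = (EN − 2FM + GL) / (2(EG − F²)) = -sin(u)/(4*Abs(sin(u))).
At (u, v) = (pi/3, pi/5): H = -1/4.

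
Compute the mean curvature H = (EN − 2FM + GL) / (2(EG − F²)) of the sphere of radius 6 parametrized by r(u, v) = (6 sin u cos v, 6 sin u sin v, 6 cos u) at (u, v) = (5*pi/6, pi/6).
H = -1/6

With E = 36, F = 0, G = 36*sin(u)^2, L = -6*sin(u)/Abs(sin(u)), M = 0, N = -6*sin(u)^3/Abs(sin(u)), assemble
  H = (EN − 2FM + GL) / (2(EG − F²)) = -sin(u)/(6*Abs(sin(u))).
At (u, v) = (5*pi/6, pi/6): H = -1/6.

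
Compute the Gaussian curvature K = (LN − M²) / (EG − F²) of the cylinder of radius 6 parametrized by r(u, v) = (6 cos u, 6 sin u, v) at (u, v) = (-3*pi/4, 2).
K = 0

Coefficients of the first fundamental form: E = 36, F = 0, G = 1.
Coefficients of the second fundamental form: L = -6, M = 0, N = 0.
Assemble K = (LN − M²)/(EG − F²) = 0. At (u, v) = (-3*pi/4, 2): K = 0.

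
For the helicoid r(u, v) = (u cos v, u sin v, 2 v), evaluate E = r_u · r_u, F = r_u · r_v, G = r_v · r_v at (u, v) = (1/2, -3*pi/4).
E = 1;  F = 0;  G = 17/4

Partials: r_u = (cos(v), sin(v), 0), r_v = (-u*sin(v), u*cos(v), 2). As functions of (u, v):
  E = r_u · r_u = 1,
  F = r_u · r_v = 0,
  G = r_v · r_v = u^2 + 4.
Evaluating at (u, v) = (1/2, -3*pi/4): E = 1, F = 0, G = 17/4.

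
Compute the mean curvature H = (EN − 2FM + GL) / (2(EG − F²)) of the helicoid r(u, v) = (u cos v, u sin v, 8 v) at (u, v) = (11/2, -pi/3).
H = 0

With E = 1, F = 0, G = u^2 + 64, L = 0, M = -8/sqrt(u^2 + 64), N = 0, assemble
  H = (EN − 2FM + GL) / (2(EG − F²)) = 0.
At (u, v) = (11/2, -pi/3): H = 0.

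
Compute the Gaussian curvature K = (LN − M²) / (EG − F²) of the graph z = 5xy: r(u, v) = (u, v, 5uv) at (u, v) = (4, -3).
K = -25/391876

Coefficients of the first fundamental form: E = 25*v^2 + 1, F = 25*u*v, G = 25*u^2 + 1.
Coefficients of the second fundamental form: L = 0, M = 5/sqrt(25*u^2 + 25*v^2 + 1), N = 0.
Assemble K = (LN − M²)/(EG − F²) = -25/(625*u^4 + 1250*u^2*v^2 + 50*u^2 + 625*v^4 + 50*v^2 + 1). At (u, v) = (4, -3): K = -25/391876.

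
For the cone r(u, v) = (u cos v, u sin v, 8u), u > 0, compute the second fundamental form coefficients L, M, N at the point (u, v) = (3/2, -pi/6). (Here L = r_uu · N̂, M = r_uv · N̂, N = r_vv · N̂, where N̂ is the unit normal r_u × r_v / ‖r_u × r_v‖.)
L = 0;  M = 0;  N = 12*sqrt(65)/65

Compute the unit normal N̂(u, v) = (-8*sqrt(65)*u*cos(v)/(65*Abs(u)), -8*sqrt(65)*u*sin(v)/(65*Abs(u)), sqrt(65)*u/(65*Abs(u))), and the second partials r_uu, r_uv, r_vv. Take dot products:
  L(u, v) = r_uu · N̂ = 0,
  M(u, v) = r_uv · N̂ = 0,
  N(u, v) = r_vv · N̂ = 8*sqrt(65)*u^2/(65*Abs(u)).
Evaluating at (u, v) = (3/2, -pi/6):
  L = 0, M = 0, N = 12*sqrt(65)/65.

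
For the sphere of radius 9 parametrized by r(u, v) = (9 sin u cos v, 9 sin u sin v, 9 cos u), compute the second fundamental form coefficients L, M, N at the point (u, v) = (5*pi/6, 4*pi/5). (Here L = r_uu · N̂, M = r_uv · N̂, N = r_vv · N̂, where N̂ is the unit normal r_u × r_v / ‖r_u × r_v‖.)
L = -9;  M = 0;  N = -9/4

Compute the unit normal N̂(u, v) = (sin(u)^2*cos(v)/Abs(sin(u)), sin(u)^2*sin(v)/Abs(sin(u)), sin(2*u)/(2*Abs(sin(u)))), and the second partials r_uu, r_uv, r_vv. Take dot products:
  L(u, v) = r_uu · N̂ = -9*sin(u)/Abs(sin(u)),
  M(u, v) = r_uv · N̂ = 0,
  N(u, v) = r_vv · N̂ = -9*sin(u)^3/Abs(sin(u)).
Evaluating at (u, v) = (5*pi/6, 4*pi/5):
  L = -9, M = 0, N = -9/4.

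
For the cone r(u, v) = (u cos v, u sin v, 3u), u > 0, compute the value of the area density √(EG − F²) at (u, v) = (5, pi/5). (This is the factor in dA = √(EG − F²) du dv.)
√(EG − F²)|_{(5, pi/5)} = 5*sqrt(10)

E = 10, F = 0, G = u^2, so EG − F² = 10*u^2. Taking the positive square root: √(EG − F²) = sqrt(10)*Abs(u). At (u, v) = (5, pi/5): 5*sqrt(10).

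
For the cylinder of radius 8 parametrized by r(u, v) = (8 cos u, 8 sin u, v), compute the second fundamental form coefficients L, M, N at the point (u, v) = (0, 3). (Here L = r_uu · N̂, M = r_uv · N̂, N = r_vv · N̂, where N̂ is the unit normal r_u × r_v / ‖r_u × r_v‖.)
L = -8;  M = 0;  N = 0

Compute the unit normal N̂(u, v) = (cos(u), sin(u), 0), and the second partials r_uu, r_uv, r_vv. Take dot products:
  L(u, v) = r_uu · N̂ = -8,
  M(u, v) = r_uv · N̂ = 0,
  N(u, v) = r_vv · N̂ = 0.
Evaluating at (u, v) = (0, 3):
  L = -8, M = 0, N = 0.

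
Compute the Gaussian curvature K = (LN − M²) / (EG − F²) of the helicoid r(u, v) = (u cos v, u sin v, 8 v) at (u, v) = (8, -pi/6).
K = -1/256

Coefficients of the first fundamental form: E = 1, F = 0, G = u^2 + 64.
Coefficients of the second fundamental form: L = 0, M = -8/sqrt(u^2 + 64), N = 0.
Assemble K = (LN − M²)/(EG − F²) = -64/(u^2 + 64)^2. At (u, v) = (8, -pi/6): K = -1/256.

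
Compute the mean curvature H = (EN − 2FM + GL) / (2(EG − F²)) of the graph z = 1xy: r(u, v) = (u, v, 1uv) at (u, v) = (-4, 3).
H = 3*sqrt(26)/169

With E = v^2 + 1, F = u*v, G = u^2 + 1, L = 0, M = 1/sqrt(u^2 + v^2 + 1), N = 0, assemble
  H = (EN − 2FM + GL) / (2(EG − F²)) = -u*v/(u^2 + v^2 + 1)^(3/2).
At (u, v) = (-4, 3): H = 3*sqrt(26)/169.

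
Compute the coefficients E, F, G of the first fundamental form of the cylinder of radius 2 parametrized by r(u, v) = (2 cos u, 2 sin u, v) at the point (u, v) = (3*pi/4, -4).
E = 4;  F = 0;  G = 1

Partials: r_u = (-2*sin(u), 2*cos(u), 0), r_v = (0, 0, 1). As functions of (u, v):
  E = r_u · r_u = 4,
  F = r_u · r_v = 0,
  G = r_v · r_v = 1.
Evaluating at (u, v) = (3*pi/4, -4): E = 4, F = 0, G = 1.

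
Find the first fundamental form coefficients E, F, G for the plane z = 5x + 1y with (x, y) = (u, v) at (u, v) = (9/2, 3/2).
E = 26;  F = 5;  G = 2

Partials: r_u = (1, 0, 5), r_v = (0, 1, 1). As functions of (u, v):
  E = r_u · r_u = 26,
  F = r_u · r_v = 5,
  G = r_v · r_v = 2.
Evaluating at (u, v) = (9/2, 3/2): E = 26, F = 5, G = 2.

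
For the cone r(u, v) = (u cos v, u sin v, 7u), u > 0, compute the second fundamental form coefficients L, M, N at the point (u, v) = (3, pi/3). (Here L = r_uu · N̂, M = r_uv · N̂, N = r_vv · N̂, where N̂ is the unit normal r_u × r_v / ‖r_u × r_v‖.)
L = 0;  M = 0;  N = 21*sqrt(2)/10

Compute the unit normal N̂(u, v) = (-7*sqrt(2)*u*cos(v)/(10*Abs(u)), -7*sqrt(2)*u*sin(v)/(10*Abs(u)), sqrt(2)*u/(10*Abs(u))), and the second partials r_uu, r_uv, r_vv. Take dot products:
  L(u, v) = r_uu · N̂ = 0,
  M(u, v) = r_uv · N̂ = 0,
  N(u, v) = r_vv · N̂ = 7*sqrt(2)*u^2/(10*Abs(u)).
Evaluating at (u, v) = (3, pi/3):
  L = 0, M = 0, N = 21*sqrt(2)/10.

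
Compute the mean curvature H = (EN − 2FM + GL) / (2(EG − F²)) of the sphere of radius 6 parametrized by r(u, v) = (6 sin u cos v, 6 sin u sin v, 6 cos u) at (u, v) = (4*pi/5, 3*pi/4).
H = -1/6

With E = 36, F = 0, G = 36*sin(u)^2, L = -6*sin(u)/Abs(sin(u)), M = 0, N = -6*sin(u)^3/Abs(sin(u)), assemble
  H = (EN − 2FM + GL) / (2(EG − F²)) = -sin(u)/(6*Abs(sin(u))).
At (u, v) = (4*pi/5, 3*pi/4): H = -1/6.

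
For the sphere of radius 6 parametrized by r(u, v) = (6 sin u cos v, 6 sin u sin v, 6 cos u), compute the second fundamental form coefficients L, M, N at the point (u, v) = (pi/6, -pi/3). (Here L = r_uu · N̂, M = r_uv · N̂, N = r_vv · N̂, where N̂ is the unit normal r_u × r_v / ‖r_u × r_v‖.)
L = -6;  M = 0;  N = -3/2

Compute the unit normal N̂(u, v) = (sin(u)^2*cos(v)/Abs(sin(u)), sin(u)^2*sin(v)/Abs(sin(u)), sin(2*u)/(2*Abs(sin(u)))), and the second partials r_uu, r_uv, r_vv. Take dot products:
  L(u, v) = r_uu · N̂ = -6*sin(u)/Abs(sin(u)),
  M(u, v) = r_uv · N̂ = 0,
  N(u, v) = r_vv · N̂ = -6*sin(u)^3/Abs(sin(u)).
Evaluating at (u, v) = (pi/6, -pi/3):
  L = -6, M = 0, N = -3/2.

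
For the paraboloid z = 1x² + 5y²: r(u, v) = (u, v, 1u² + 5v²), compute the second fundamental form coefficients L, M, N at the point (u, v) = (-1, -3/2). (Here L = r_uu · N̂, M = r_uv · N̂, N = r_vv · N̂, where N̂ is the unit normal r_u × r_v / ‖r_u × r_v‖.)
L = sqrt(230)/115;  M = 0;  N = sqrt(230)/23

Compute the unit normal N̂(u, v) = (-2*u/sqrt(4*u^2 + 100*v^2 + 1), -10*v/sqrt(4*u^2 + 100*v^2 + 1), 1/sqrt(4*u^2 + 100*v^2 + 1)), and the second partials r_uu, r_uv, r_vv. Take dot products:
  L(u, v) = r_uu · N̂ = 2/sqrt(4*u^2 + 100*v^2 + 1),
  M(u, v) = r_uv · N̂ = 0,
  N(u, v) = r_vv · N̂ = 10/sqrt(4*u^2 + 100*v^2 + 1).
Evaluating at (u, v) = (-1, -3/2):
  L = sqrt(230)/115, M = 0, N = sqrt(230)/23.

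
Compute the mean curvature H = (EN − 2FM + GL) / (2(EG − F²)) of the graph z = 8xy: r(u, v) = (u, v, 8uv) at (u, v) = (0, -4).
H = 0

With E = 64*v^2 + 1, F = 64*u*v, G = 64*u^2 + 1, L = 0, M = 8/sqrt(64*u^2 + 64*v^2 + 1), N = 0, assemble
  H = (EN − 2FM + GL) / (2(EG − F²)) = -512*u*v/(64*u^2 + 64*v^2 + 1)^(3/2).
At (u, v) = (0, -4): H = 0.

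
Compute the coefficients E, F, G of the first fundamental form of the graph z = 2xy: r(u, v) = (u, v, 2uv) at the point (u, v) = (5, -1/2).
E = 2;  F = -10;  G = 101

Partials: r_u = (1, 0, 2*v), r_v = (0, 1, 2*u). As functions of (u, v):
  E = r_u · r_u = 4*v^2 + 1,
  F = r_u · r_v = 4*u*v,
  G = r_v · r_v = 4*u^2 + 1.
Evaluating at (u, v) = (5, -1/2): E = 2, F = -10, G = 101.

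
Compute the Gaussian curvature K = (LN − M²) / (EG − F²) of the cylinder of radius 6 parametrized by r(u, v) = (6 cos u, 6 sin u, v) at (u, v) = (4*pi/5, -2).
K = 0

Coefficients of the first fundamental form: E = 36, F = 0, G = 1.
Coefficients of the second fundamental form: L = -6, M = 0, N = 0.
Assemble K = (LN − M²)/(EG − F²) = 0. At (u, v) = (4*pi/5, -2): K = 0.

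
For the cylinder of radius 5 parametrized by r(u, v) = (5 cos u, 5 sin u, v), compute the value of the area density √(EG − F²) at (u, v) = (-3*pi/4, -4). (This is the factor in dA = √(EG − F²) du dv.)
√(EG − F²)|_{(-3*pi/4, -4)} = 5

E = 25, F = 0, G = 1, so EG − F² = 25. Taking the positive square root: √(EG − F²) = 5. At (u, v) = (-3*pi/4, -4): 5.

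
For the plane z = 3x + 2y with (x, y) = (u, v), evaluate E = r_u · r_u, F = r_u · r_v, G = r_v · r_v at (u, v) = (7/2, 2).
E = 10;  F = 6;  G = 5

Partials: r_u = (1, 0, 3), r_v = (0, 1, 2). As functions of (u, v):
  E = r_u · r_u = 10,
  F = r_u · r_v = 6,
  G = r_v · r_v = 5.
Evaluating at (u, v) = (7/2, 2): E = 10, F = 6, G = 5.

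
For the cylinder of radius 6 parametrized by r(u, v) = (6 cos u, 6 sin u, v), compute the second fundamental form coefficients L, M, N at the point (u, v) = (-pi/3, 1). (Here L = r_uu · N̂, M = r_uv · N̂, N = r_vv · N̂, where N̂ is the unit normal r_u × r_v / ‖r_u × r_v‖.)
L = -6;  M = 0;  N = 0

Compute the unit normal N̂(u, v) = (cos(u), sin(u), 0), and the second partials r_uu, r_uv, r_vv. Take dot products:
  L(u, v) = r_uu · N̂ = -6,
  M(u, v) = r_uv · N̂ = 0,
  N(u, v) = r_vv · N̂ = 0.
Evaluating at (u, v) = (-pi/3, 1):
  L = -6, M = 0, N = 0.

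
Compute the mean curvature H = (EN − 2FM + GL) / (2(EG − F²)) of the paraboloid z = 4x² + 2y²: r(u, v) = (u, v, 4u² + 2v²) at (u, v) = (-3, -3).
H = 1734*sqrt(721)/519841

With E = 64*u^2 + 1, F = 32*u*v, G = 16*v^2 + 1, L = 8/sqrt(64*u^2 + 16*v^2 + 1), M = 0, N = 4/sqrt(64*u^2 + 16*v^2 + 1), assemble
  H = (EN − 2FM + GL) / (2(EG − F²)) = 2*(64*u^2 + 32*v^2 + 3)/(64*u^2 + 16*v^2 + 1)^(3/2).
At (u, v) = (-3, -3): H = 1734*sqrt(721)/519841.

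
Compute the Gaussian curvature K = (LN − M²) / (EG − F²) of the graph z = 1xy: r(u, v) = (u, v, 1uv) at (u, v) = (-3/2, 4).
K = -16/5929

Coefficients of the first fundamental form: E = v^2 + 1, F = u*v, G = u^2 + 1.
Coefficients of the second fundamental form: L = 0, M = 1/sqrt(u^2 + v^2 + 1), N = 0.
Assemble K = (LN − M²)/(EG − F²) = 1/((u^2*v^2 - (u^2 + 1)*(v^2 + 1))*(u^2 + v^2 + 1)). At (u, v) = (-3/2, 4): K = -16/5929.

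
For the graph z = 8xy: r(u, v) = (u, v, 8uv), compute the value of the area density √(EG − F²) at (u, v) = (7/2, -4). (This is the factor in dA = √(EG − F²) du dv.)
√(EG − F²)|_{(7/2, -4)} = 3*sqrt(201)

E = 64*v^2 + 1, F = 64*u*v, G = 64*u^2 + 1, so EG − F² = 64*u^2 + 64*v^2 + 1. Taking the positive square root: √(EG − F²) = sqrt(64*u^2 + 64*v^2 + 1). At (u, v) = (7/2, -4): 3*sqrt(201).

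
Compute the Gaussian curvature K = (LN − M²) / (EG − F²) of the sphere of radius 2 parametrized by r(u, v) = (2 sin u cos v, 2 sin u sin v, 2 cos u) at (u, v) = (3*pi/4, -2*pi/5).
K = 1/4

Coefficients of the first fundamental form: E = 4, F = 0, G = 4*sin(u)^2.
Coefficients of the second fundamental form: L = -2*sin(u)/Abs(sin(u)), M = 0, N = -2*sin(u)^3/Abs(sin(u)).
Assemble K = (LN − M²)/(EG − F²) = 1/4. At (u, v) = (3*pi/4, -2*pi/5): K = 1/4.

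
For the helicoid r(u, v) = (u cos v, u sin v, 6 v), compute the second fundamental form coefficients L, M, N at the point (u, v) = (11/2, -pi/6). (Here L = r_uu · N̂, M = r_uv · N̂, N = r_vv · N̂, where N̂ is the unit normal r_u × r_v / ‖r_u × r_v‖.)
L = 0;  M = -12*sqrt(265)/265;  N = 0

Compute the unit normal N̂(u, v) = (6*sin(v)/sqrt(u^2 + 36), -6*cos(v)/sqrt(u^2 + 36), u/sqrt(u^2 + 36)), and the second partials r_uu, r_uv, r_vv. Take dot products:
  L(u, v) = r_uu · N̂ = 0,
  M(u, v) = r_uv · N̂ = -6/sqrt(u^2 + 36),
  N(u, v) = r_vv · N̂ = 0.
Evaluating at (u, v) = (11/2, -pi/6):
  L = 0, M = -12*sqrt(265)/265, N = 0.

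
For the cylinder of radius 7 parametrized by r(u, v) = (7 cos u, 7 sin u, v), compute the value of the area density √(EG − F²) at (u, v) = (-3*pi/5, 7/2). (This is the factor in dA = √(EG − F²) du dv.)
√(EG − F²)|_{(-3*pi/5, 7/2)} = 7

E = 49, F = 0, G = 1, so EG − F² = 49. Taking the positive square root: √(EG − F²) = 7. At (u, v) = (-3*pi/5, 7/2): 7.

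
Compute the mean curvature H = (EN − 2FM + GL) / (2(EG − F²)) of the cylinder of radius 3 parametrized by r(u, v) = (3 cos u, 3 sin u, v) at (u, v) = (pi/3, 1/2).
H = -1/6

With E = 9, F = 0, G = 1, L = -3, M = 0, N = 0, assemble
  H = (EN − 2FM + GL) / (2(EG − F²)) = -1/6.
At (u, v) = (pi/3, 1/2): H = -1/6.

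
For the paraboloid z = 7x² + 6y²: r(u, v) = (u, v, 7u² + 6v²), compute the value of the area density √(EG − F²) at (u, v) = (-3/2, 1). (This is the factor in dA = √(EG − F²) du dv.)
√(EG − F²)|_{(-3/2, 1)} = sqrt(586)

E = 196*u^2 + 1, F = 168*u*v, G = 144*v^2 + 1, so EG − F² = 196*u^2 + 144*v^2 + 1. Taking the positive square root: √(EG − F²) = sqrt(196*u^2 + 144*v^2 + 1). At (u, v) = (-3/2, 1): sqrt(586).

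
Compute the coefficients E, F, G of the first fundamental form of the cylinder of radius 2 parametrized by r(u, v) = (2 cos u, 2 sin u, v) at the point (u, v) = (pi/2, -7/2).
E = 4;  F = 0;  G = 1

Partials: r_u = (-2*sin(u), 2*cos(u), 0), r_v = (0, 0, 1). As functions of (u, v):
  E = r_u · r_u = 4,
  F = r_u · r_v = 0,
  G = r_v · r_v = 1.
Evaluating at (u, v) = (pi/2, -7/2): E = 4, F = 0, G = 1.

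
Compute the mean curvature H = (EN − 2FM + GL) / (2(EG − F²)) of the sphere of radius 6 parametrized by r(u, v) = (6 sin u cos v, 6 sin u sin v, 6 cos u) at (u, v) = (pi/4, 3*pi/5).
H = -1/6

With E = 36, F = 0, G = 36*sin(u)^2, L = -6*sin(u)/Abs(sin(u)), M = 0, N = -6*sin(u)^3/Abs(sin(u)), assemble
  H = (EN − 2FM + GL) / (2(EG − F²)) = -sin(u)/(6*Abs(sin(u))).
At (u, v) = (pi/4, 3*pi/5): H = -1/6.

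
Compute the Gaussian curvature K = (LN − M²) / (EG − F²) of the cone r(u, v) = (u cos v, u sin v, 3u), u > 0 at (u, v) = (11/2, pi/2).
K = 0

Coefficients of the first fundamental form: E = 10, F = 0, G = u^2.
Coefficients of the second fundamental form: L = 0, M = 0, N = 3*sqrt(10)*u^2/(10*Abs(u)).
Assemble K = (LN − M²)/(EG − F²) = 0. At (u, v) = (11/2, pi/2): K = 0.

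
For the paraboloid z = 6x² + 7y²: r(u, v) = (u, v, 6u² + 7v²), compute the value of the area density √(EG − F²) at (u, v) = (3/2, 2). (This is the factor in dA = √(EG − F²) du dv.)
√(EG − F²)|_{(3/2, 2)} = sqrt(1109)

E = 144*u^2 + 1, F = 168*u*v, G = 196*v^2 + 1, so EG − F² = 144*u^2 + 196*v^2 + 1. Taking the positive square root: √(EG − F²) = sqrt(144*u^2 + 196*v^2 + 1). At (u, v) = (3/2, 2): sqrt(1109).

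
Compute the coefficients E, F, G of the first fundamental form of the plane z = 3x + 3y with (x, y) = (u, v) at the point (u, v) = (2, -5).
E = 10;  F = 9;  G = 10

Partials: r_u = (1, 0, 3), r_v = (0, 1, 3). As functions of (u, v):
  E = r_u · r_u = 10,
  F = r_u · r_v = 9,
  G = r_v · r_v = 10.
Evaluating at (u, v) = (2, -5): E = 10, F = 9, G = 10.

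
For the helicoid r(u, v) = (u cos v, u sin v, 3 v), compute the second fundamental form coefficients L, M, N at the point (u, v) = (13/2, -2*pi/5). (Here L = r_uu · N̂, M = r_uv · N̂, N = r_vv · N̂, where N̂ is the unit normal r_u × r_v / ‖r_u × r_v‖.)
L = 0;  M = -6*sqrt(205)/205;  N = 0

Compute the unit normal N̂(u, v) = (3*sin(v)/sqrt(u^2 + 9), -3*cos(v)/sqrt(u^2 + 9), u/sqrt(u^2 + 9)), and the second partials r_uu, r_uv, r_vv. Take dot products:
  L(u, v) = r_uu · N̂ = 0,
  M(u, v) = r_uv · N̂ = -3/sqrt(u^2 + 9),
  N(u, v) = r_vv · N̂ = 0.
Evaluating at (u, v) = (13/2, -2*pi/5):
  L = 0, M = -6*sqrt(205)/205, N = 0.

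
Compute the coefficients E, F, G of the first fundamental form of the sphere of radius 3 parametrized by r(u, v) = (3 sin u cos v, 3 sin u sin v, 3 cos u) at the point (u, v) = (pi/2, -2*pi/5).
E = 9;  F = 0;  G = 9

Partials: r_u = (3*cos(u)*cos(v), 3*sin(v)*cos(u), -3*sin(u)), r_v = (-3*sin(u)*sin(v), 3*sin(u)*cos(v), 0). As functions of (u, v):
  E = r_u · r_u = 9,
  F = r_u · r_v = 0,
  G = r_v · r_v = 9*sin(u)^2.
Evaluating at (u, v) = (pi/2, -2*pi/5): E = 9, F = 0, G = 9.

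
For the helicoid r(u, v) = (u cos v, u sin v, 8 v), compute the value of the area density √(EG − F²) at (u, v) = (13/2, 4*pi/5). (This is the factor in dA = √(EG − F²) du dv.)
√(EG − F²)|_{(13/2, 4*pi/5)} = 5*sqrt(17)/2

E = 1, F = 0, G = u^2 + 64, so EG − F² = u^2 + 64. Taking the positive square root: √(EG − F²) = sqrt(u^2 + 64). At (u, v) = (13/2, 4*pi/5): 5*sqrt(17)/2.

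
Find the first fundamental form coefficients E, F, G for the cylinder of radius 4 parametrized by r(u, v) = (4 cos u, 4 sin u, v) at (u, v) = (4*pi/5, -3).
E = 16;  F = 0;  G = 1

Partials: r_u = (-4*sin(u), 4*cos(u), 0), r_v = (0, 0, 1). As functions of (u, v):
  E = r_u · r_u = 16,
  F = r_u · r_v = 0,
  G = r_v · r_v = 1.
Evaluating at (u, v) = (4*pi/5, -3): E = 16, F = 0, G = 1.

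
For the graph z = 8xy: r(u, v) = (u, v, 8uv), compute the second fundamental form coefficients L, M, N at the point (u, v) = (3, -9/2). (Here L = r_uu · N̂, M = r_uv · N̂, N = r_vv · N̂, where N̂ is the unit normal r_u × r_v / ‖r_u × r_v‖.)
L = 0;  M = 8*sqrt(1873)/1873;  N = 0

Compute the unit normal N̂(u, v) = (-8*v/sqrt(64*u^2 + 64*v^2 + 1), -8*u/sqrt(64*u^2 + 64*v^2 + 1), 1/sqrt(64*u^2 + 64*v^2 + 1)), and the second partials r_uu, r_uv, r_vv. Take dot products:
  L(u, v) = r_uu · N̂ = 0,
  M(u, v) = r_uv · N̂ = 8/sqrt(64*u^2 + 64*v^2 + 1),
  N(u, v) = r_vv · N̂ = 0.
Evaluating at (u, v) = (3, -9/2):
  L = 0, M = 8*sqrt(1873)/1873, N = 0.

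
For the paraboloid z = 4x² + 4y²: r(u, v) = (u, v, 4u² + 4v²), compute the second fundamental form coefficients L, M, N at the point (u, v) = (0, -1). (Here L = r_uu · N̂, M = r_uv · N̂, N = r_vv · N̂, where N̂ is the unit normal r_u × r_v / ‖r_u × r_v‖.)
L = 8*sqrt(65)/65;  M = 0;  N = 8*sqrt(65)/65

Compute the unit normal N̂(u, v) = (-8*u/sqrt(64*u^2 + 64*v^2 + 1), -8*v/sqrt(64*u^2 + 64*v^2 + 1), 1/sqrt(64*u^2 + 64*v^2 + 1)), and the second partials r_uu, r_uv, r_vv. Take dot products:
  L(u, v) = r_uu · N̂ = 8/sqrt(64*u^2 + 64*v^2 + 1),
  M(u, v) = r_uv · N̂ = 0,
  N(u, v) = r_vv · N̂ = 8/sqrt(64*u^2 + 64*v^2 + 1).
Evaluating at (u, v) = (0, -1):
  L = 8*sqrt(65)/65, M = 0, N = 8*sqrt(65)/65.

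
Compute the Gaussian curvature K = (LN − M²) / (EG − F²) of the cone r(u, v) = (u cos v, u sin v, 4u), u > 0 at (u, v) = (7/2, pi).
K = 0

Coefficients of the first fundamental form: E = 17, F = 0, G = u^2.
Coefficients of the second fundamental form: L = 0, M = 0, N = 4*sqrt(17)*u^2/(17*Abs(u)).
Assemble K = (LN − M²)/(EG − F²) = 0. At (u, v) = (7/2, pi): K = 0.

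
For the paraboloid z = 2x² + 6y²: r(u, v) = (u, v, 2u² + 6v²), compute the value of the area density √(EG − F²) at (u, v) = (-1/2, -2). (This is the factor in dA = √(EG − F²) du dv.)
√(EG − F²)|_{(-1/2, -2)} = sqrt(581)

E = 16*u^2 + 1, F = 48*u*v, G = 144*v^2 + 1, so EG − F² = 16*u^2 + 144*v^2 + 1. Taking the positive square root: √(EG − F²) = sqrt(16*u^2 + 144*v^2 + 1). At (u, v) = (-1/2, -2): sqrt(581).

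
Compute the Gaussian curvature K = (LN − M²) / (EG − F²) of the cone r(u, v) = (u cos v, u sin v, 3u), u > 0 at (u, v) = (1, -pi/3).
K = 0

Coefficients of the first fundamental form: E = 10, F = 0, G = u^2.
Coefficients of the second fundamental form: L = 0, M = 0, N = 3*sqrt(10)*u^2/(10*Abs(u)).
Assemble K = (LN − M²)/(EG − F²) = 0. At (u, v) = (1, -pi/3): K = 0.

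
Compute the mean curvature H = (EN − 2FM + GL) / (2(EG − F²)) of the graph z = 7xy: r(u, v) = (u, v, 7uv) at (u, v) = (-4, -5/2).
H = -5488*sqrt(485)/1270215

With E = 49*v^2 + 1, F = 49*u*v, G = 49*u^2 + 1, L = 0, M = 7/sqrt(49*u^2 + 49*v^2 + 1), N = 0, assemble
  H = (EN − 2FM + GL) / (2(EG − F²)) = -343*u*v/(49*u^2 + 49*v^2 + 1)^(3/2).
At (u, v) = (-4, -5/2): H = -5488*sqrt(485)/1270215.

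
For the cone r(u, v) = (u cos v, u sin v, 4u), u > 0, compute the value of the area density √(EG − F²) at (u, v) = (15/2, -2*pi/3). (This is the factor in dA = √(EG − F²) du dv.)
√(EG − F²)|_{(15/2, -2*pi/3)} = 15*sqrt(17)/2

E = 17, F = 0, G = u^2, so EG − F² = 17*u^2. Taking the positive square root: √(EG − F²) = sqrt(17)*Abs(u). At (u, v) = (15/2, -2*pi/3): 15*sqrt(17)/2.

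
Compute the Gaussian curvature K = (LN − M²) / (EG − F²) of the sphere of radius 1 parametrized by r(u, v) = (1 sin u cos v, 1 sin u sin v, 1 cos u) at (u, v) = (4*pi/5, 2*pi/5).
K = 1

Coefficients of the first fundamental form: E = 1, F = 0, G = sin(u)^2.
Coefficients of the second fundamental form: L = -sin(u)/Abs(sin(u)), M = 0, N = -sin(u)^3/Abs(sin(u)).
Assemble K = (LN − M²)/(EG − F²) = 1. At (u, v) = (4*pi/5, 2*pi/5): K = 1.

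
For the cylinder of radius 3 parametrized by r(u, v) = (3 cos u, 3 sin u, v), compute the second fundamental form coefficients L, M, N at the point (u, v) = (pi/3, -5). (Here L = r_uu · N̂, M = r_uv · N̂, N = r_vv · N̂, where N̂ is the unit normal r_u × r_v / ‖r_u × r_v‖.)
L = -3;  M = 0;  N = 0

Compute the unit normal N̂(u, v) = (cos(u), sin(u), 0), and the second partials r_uu, r_uv, r_vv. Take dot products:
  L(u, v) = r_uu · N̂ = -3,
  M(u, v) = r_uv · N̂ = 0,
  N(u, v) = r_vv · N̂ = 0.
Evaluating at (u, v) = (pi/3, -5):
  L = -3, M = 0, N = 0.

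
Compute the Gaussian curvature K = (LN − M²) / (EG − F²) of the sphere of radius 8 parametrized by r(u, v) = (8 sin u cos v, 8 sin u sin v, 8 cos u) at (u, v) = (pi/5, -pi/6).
K = 1/64

Coefficients of the first fundamental form: E = 64, F = 0, G = 64*sin(u)^2.
Coefficients of the second fundamental form: L = -8*sin(u)/Abs(sin(u)), M = 0, N = -8*sin(u)^3/Abs(sin(u)).
Assemble K = (LN − M²)/(EG − F²) = 1/64. At (u, v) = (pi/5, -pi/6): K = 1/64.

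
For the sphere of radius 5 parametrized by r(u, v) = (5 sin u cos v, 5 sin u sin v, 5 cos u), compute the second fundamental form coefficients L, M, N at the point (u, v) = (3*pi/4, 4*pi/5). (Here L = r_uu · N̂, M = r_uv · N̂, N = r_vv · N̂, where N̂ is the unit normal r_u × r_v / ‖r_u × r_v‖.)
L = -5;  M = 0;  N = -5/2

Compute the unit normal N̂(u, v) = (sin(u)^2*cos(v)/Abs(sin(u)), sin(u)^2*sin(v)/Abs(sin(u)), sin(2*u)/(2*Abs(sin(u)))), and the second partials r_uu, r_uv, r_vv. Take dot products:
  L(u, v) = r_uu · N̂ = -5*sin(u)/Abs(sin(u)),
  M(u, v) = r_uv · N̂ = 0,
  N(u, v) = r_vv · N̂ = -5*sin(u)^3/Abs(sin(u)).
Evaluating at (u, v) = (3*pi/4, 4*pi/5):
  L = -5, M = 0, N = -5/2.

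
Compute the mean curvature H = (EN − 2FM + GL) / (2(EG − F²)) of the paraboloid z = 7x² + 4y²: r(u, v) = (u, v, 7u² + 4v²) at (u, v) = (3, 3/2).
H = 8075*sqrt(1909)/3644281

With E = 196*u^2 + 1, F = 112*u*v, G = 64*v^2 + 1, L = 14/sqrt(196*u^2 + 64*v^2 + 1), M = 0, N = 8/sqrt(196*u^2 + 64*v^2 + 1), assemble
  H = (EN − 2FM + GL) / (2(EG − F²)) = (784*u^2 + 448*v^2 + 11)/(196*u^2 + 64*v^2 + 1)^(3/2).
At (u, v) = (3, 3/2): H = 8075*sqrt(1909)/3644281.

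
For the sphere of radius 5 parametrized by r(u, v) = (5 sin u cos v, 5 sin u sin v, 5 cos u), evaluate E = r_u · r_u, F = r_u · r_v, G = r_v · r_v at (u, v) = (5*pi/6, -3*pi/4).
E = 25;  F = 0;  G = 25/4

Partials: r_u = (5*cos(u)*cos(v), 5*sin(v)*cos(u), -5*sin(u)), r_v = (-5*sin(u)*sin(v), 5*sin(u)*cos(v), 0). As functions of (u, v):
  E = r_u · r_u = 25,
  F = r_u · r_v = 0,
  G = r_v · r_v = 25*sin(u)^2.
Evaluating at (u, v) = (5*pi/6, -3*pi/4): E = 25, F = 0, G = 25/4.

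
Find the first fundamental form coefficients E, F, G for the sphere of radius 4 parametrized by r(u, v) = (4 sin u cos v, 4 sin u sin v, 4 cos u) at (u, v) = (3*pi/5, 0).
E = 16;  F = 0;  G = 2*sqrt(5) + 10

Partials: r_u = (4*cos(u)*cos(v), 4*sin(v)*cos(u), -4*sin(u)), r_v = (-4*sin(u)*sin(v), 4*sin(u)*cos(v), 0). As functions of (u, v):
  E = r_u · r_u = 16,
  F = r_u · r_v = 0,
  G = r_v · r_v = 16*sin(u)^2.
Evaluating at (u, v) = (3*pi/5, 0): E = 16, F = 0, G = 2*sqrt(5) + 10.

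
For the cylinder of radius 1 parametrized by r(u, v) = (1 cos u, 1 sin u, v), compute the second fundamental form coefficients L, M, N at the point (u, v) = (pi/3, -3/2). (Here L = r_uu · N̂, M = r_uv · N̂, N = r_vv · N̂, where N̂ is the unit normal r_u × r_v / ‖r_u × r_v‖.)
L = -1;  M = 0;  N = 0

Compute the unit normal N̂(u, v) = (cos(u), sin(u), 0), and the second partials r_uu, r_uv, r_vv. Take dot products:
  L(u, v) = r_uu · N̂ = -1,
  M(u, v) = r_uv · N̂ = 0,
  N(u, v) = r_vv · N̂ = 0.
Evaluating at (u, v) = (pi/3, -3/2):
  L = -1, M = 0, N = 0.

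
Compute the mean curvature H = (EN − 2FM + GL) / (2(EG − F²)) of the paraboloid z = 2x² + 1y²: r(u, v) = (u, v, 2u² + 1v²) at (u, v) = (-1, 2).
H = 17*sqrt(33)/363

With E = 16*u^2 + 1, F = 8*u*v, G = 4*v^2 + 1, L = 4/sqrt(16*u^2 + 4*v^2 + 1), M = 0, N = 2/sqrt(16*u^2 + 4*v^2 + 1), assemble
  H = (EN − 2FM + GL) / (2(EG − F²)) = (16*u^2 + 8*v^2 + 3)/(16*u^2 + 4*v^2 + 1)^(3/2).
At (u, v) = (-1, 2): H = 17*sqrt(33)/363.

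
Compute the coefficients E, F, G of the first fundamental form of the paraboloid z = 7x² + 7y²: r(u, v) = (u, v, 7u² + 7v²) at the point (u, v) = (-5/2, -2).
E = 1226;  F = 980;  G = 785

Partials: r_u = (1, 0, 14*u), r_v = (0, 1, 14*v). As functions of (u, v):
  E = r_u · r_u = 196*u^2 + 1,
  F = r_u · r_v = 196*u*v,
  G = r_v · r_v = 196*v^2 + 1.
Evaluating at (u, v) = (-5/2, -2): E = 1226, F = 980, G = 785.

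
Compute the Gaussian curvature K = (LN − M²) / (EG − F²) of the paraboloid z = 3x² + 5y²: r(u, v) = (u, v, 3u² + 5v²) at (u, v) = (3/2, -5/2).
K = 60/499849

Coefficients of the first fundamental form: E = 36*u^2 + 1, F = 60*u*v, G = 100*v^2 + 1.
Coefficients of the second fundamental form: L = 6/sqrt(36*u^2 + 100*v^2 + 1), M = 0, N = 10/sqrt(36*u^2 + 100*v^2 + 1).
Assemble K = (LN − M²)/(EG − F²) = 60/(1296*u^4 + 7200*u^2*v^2 + 72*u^2 + 10000*v^4 + 200*v^2 + 1). At (u, v) = (3/2, -5/2): K = 60/499849.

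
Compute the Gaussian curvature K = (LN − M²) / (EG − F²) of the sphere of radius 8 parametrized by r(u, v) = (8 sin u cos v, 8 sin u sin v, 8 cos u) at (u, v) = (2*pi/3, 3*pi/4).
K = 1/64

Coefficients of the first fundamental form: E = 64, F = 0, G = 64*sin(u)^2.
Coefficients of the second fundamental form: L = -8*sin(u)/Abs(sin(u)), M = 0, N = -8*sin(u)^3/Abs(sin(u)).
Assemble K = (LN − M²)/(EG − F²) = 1/64. At (u, v) = (2*pi/3, 3*pi/4): K = 1/64.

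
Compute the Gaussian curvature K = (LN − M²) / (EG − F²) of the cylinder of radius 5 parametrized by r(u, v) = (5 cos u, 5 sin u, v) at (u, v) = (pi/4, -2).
K = 0

Coefficients of the first fundamental form: E = 25, F = 0, G = 1.
Coefficients of the second fundamental form: L = -5, M = 0, N = 0.
Assemble K = (LN − M²)/(EG − F²) = 0. At (u, v) = (pi/4, -2): K = 0.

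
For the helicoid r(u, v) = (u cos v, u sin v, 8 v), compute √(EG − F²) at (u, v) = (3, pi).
√(EG − F²)|_{(3, pi)} = sqrt(73)

E = 1, F = 0, G = u^2 + 64; EG − F² = u^2 + 64; √(EG − F²) = sqrt(u^2 + 64). At the given point: sqrt(73).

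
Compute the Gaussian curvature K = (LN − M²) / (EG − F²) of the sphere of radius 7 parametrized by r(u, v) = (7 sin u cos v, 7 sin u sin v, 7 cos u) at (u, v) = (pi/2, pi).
K = 1/49

Coefficients of the first fundamental form: E = 49, F = 0, G = 49*sin(u)^2.
Coefficients of the second fundamental form: L = -7*sin(u)/Abs(sin(u)), M = 0, N = -7*sin(u)^3/Abs(sin(u)).
Assemble K = (LN − M²)/(EG − F²) = 1/49. At (u, v) = (pi/2, pi): K = 1/49.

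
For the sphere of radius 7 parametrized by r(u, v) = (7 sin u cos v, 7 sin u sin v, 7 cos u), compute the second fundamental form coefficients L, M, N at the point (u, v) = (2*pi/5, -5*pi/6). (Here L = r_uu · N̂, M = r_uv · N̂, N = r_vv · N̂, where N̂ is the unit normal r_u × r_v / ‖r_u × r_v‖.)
L = -7;  M = 0;  N = -35/8 - 7*sqrt(5)/8

Compute the unit normal N̂(u, v) = (sin(u)^2*cos(v)/Abs(sin(u)), sin(u)^2*sin(v)/Abs(sin(u)), sin(2*u)/(2*Abs(sin(u)))), and the second partials r_uu, r_uv, r_vv. Take dot products:
  L(u, v) = r_uu · N̂ = -7*sin(u)/Abs(sin(u)),
  M(u, v) = r_uv · N̂ = 0,
  N(u, v) = r_vv · N̂ = -7*sin(u)^3/Abs(sin(u)).
Evaluating at (u, v) = (2*pi/5, -5*pi/6):
  L = -7, M = 0, N = -35/8 - 7*sqrt(5)/8.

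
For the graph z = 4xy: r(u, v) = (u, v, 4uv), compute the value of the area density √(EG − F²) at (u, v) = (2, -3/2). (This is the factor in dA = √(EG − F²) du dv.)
√(EG − F²)|_{(2, -3/2)} = sqrt(101)

E = 16*v^2 + 1, F = 16*u*v, G = 16*u^2 + 1, so EG − F² = 16*u^2 + 16*v^2 + 1. Taking the positive square root: √(EG − F²) = sqrt(16*u^2 + 16*v^2 + 1). At (u, v) = (2, -3/2): sqrt(101).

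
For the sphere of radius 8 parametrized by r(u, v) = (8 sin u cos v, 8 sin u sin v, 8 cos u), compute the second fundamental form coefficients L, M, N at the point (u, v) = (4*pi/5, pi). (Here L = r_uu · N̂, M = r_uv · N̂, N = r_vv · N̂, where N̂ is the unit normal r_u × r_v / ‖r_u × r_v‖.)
L = -8;  M = 0;  N = -5 + sqrt(5)

Compute the unit normal N̂(u, v) = (sin(u)^2*cos(v)/Abs(sin(u)), sin(u)^2*sin(v)/Abs(sin(u)), sin(2*u)/(2*Abs(sin(u)))), and the second partials r_uu, r_uv, r_vv. Take dot products:
  L(u, v) = r_uu · N̂ = -8*sin(u)/Abs(sin(u)),
  M(u, v) = r_uv · N̂ = 0,
  N(u, v) = r_vv · N̂ = -8*sin(u)^3/Abs(sin(u)).
Evaluating at (u, v) = (4*pi/5, pi):
  L = -8, M = 0, N = -5 + sqrt(5).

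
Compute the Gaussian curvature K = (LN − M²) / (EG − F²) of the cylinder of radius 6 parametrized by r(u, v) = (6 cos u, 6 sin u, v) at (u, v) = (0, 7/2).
K = 0

Coefficients of the first fundamental form: E = 36, F = 0, G = 1.
Coefficients of the second fundamental form: L = -6, M = 0, N = 0.
Assemble K = (LN − M²)/(EG − F²) = 0. At (u, v) = (0, 7/2): K = 0.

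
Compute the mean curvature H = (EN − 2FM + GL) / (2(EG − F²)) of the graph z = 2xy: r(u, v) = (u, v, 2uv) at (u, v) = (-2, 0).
H = 0

With E = 4*v^2 + 1, F = 4*u*v, G = 4*u^2 + 1, L = 0, M = 2/sqrt(4*u^2 + 4*v^2 + 1), N = 0, assemble
  H = (EN − 2FM + GL) / (2(EG − F²)) = -8*u*v/(4*u^2 + 4*v^2 + 1)^(3/2).
At (u, v) = (-2, 0): H = 0.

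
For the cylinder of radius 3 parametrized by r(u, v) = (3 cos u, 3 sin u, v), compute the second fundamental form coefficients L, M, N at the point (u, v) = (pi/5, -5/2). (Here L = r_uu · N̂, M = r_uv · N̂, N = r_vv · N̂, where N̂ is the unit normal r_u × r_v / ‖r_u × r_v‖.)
L = -3;  M = 0;  N = 0

Compute the unit normal N̂(u, v) = (cos(u), sin(u), 0), and the second partials r_uu, r_uv, r_vv. Take dot products:
  L(u, v) = r_uu · N̂ = -3,
  M(u, v) = r_uv · N̂ = 0,
  N(u, v) = r_vv · N̂ = 0.
Evaluating at (u, v) = (pi/5, -5/2):
  L = -3, M = 0, N = 0.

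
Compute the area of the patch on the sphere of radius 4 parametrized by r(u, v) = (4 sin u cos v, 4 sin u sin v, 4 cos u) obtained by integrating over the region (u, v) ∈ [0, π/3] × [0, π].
Area = 8*pi

Area = ∫∫ √(EG − F²) du dv with √(EG − F²) = 16*Abs(sin(u)). Integrating over [0, π/3] × [0, π] gives 8*pi.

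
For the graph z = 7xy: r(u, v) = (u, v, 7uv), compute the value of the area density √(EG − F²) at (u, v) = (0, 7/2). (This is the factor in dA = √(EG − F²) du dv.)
√(EG − F²)|_{(0, 7/2)} = sqrt(2405)/2

E = 49*v^2 + 1, F = 49*u*v, G = 49*u^2 + 1, so EG − F² = 49*u^2 + 49*v^2 + 1. Taking the positive square root: √(EG − F²) = sqrt(49*u^2 + 49*v^2 + 1). At (u, v) = (0, 7/2): sqrt(2405)/2.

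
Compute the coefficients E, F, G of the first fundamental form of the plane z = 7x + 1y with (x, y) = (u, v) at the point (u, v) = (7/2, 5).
E = 50;  F = 7;  G = 2

Partials: r_u = (1, 0, 7), r_v = (0, 1, 1). As functions of (u, v):
  E = r_u · r_u = 50,
  F = r_u · r_v = 7,
  G = r_v · r_v = 2.
Evaluating at (u, v) = (7/2, 5): E = 50, F = 7, G = 2.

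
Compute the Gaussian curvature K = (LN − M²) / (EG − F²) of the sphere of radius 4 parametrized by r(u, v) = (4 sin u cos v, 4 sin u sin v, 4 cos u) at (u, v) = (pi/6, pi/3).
K = 1/16

Coefficients of the first fundamental form: E = 16, F = 0, G = 16*sin(u)^2.
Coefficients of the second fundamental form: L = -4*sin(u)/Abs(sin(u)), M = 0, N = -4*sin(u)^3/Abs(sin(u)).
Assemble K = (LN − M²)/(EG − F²) = 1/16. At (u, v) = (pi/6, pi/3): K = 1/16.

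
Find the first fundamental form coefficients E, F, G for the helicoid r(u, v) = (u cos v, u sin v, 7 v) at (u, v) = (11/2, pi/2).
E = 1;  F = 0;  G = 317/4

Partials: r_u = (cos(v), sin(v), 0), r_v = (-u*sin(v), u*cos(v), 7). As functions of (u, v):
  E = r_u · r_u = 1,
  F = r_u · r_v = 0,
  G = r_v · r_v = u^2 + 49.
Evaluating at (u, v) = (11/2, pi/2): E = 1, F = 0, G = 317/4.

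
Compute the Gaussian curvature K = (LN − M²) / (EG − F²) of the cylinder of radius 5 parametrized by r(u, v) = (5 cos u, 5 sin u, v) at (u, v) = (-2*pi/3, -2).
K = 0

Coefficients of the first fundamental form: E = 25, F = 0, G = 1.
Coefficients of the second fundamental form: L = -5, M = 0, N = 0.
Assemble K = (LN − M²)/(EG − F²) = 0. At (u, v) = (-2*pi/3, -2): K = 0.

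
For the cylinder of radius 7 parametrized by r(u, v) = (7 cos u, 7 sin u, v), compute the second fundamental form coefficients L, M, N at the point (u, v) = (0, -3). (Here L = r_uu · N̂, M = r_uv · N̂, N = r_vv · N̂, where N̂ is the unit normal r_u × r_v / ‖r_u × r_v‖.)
L = -7;  M = 0;  N = 0

Compute the unit normal N̂(u, v) = (cos(u), sin(u), 0), and the second partials r_uu, r_uv, r_vv. Take dot products:
  L(u, v) = r_uu · N̂ = -7,
  M(u, v) = r_uv · N̂ = 0,
  N(u, v) = r_vv · N̂ = 0.
Evaluating at (u, v) = (0, -3):
  L = -7, M = 0, N = 0.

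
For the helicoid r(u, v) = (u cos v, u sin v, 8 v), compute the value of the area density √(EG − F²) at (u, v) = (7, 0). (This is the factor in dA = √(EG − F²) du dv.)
√(EG − F²)|_{(7, 0)} = sqrt(113)

E = 1, F = 0, G = u^2 + 64, so EG − F² = u^2 + 64. Taking the positive square root: √(EG − F²) = sqrt(u^2 + 64). At (u, v) = (7, 0): sqrt(113).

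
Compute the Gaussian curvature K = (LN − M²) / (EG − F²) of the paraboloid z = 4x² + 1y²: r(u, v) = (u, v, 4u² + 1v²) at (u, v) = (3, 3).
K = 16/375769

Coefficients of the first fundamental form: E = 64*u^2 + 1, F = 16*u*v, G = 4*v^2 + 1.
Coefficients of the second fundamental form: L = 8/sqrt(64*u^2 + 4*v^2 + 1), M = 0, N = 2/sqrt(64*u^2 + 4*v^2 + 1).
Assemble K = (LN − M²)/(EG − F²) = 16/(4096*u^4 + 512*u^2*v^2 + 128*u^2 + 16*v^4 + 8*v^2 + 1). At (u, v) = (3, 3): K = 16/375769.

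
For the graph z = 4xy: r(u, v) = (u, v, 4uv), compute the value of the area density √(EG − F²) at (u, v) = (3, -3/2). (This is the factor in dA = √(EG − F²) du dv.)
√(EG − F²)|_{(3, -3/2)} = sqrt(181)

E = 16*v^2 + 1, F = 16*u*v, G = 16*u^2 + 1, so EG − F² = 16*u^2 + 16*v^2 + 1. Taking the positive square root: √(EG − F²) = sqrt(16*u^2 + 16*v^2 + 1). At (u, v) = (3, -3/2): sqrt(181).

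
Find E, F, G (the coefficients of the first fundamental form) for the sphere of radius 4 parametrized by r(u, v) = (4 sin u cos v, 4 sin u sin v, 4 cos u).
E = 16;  F = 0;  G = 16*sin(u)^2

Compute partials: r_u = (4*cos(u)*cos(v), 4*sin(v)*cos(u), -4*sin(u)), r_v = (-4*sin(u)*sin(v), 4*sin(u)*cos(v), 0). Then
  E = r_u · r_u = 16,
  F = r_u · r_v = 0,
  G = r_v · r_v = 16*sin(u)^2.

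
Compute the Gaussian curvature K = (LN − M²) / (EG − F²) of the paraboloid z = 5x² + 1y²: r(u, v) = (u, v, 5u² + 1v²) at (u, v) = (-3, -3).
K = 20/877969

Coefficients of the first fundamental form: E = 100*u^2 + 1, F = 20*u*v, G = 4*v^2 + 1.
Coefficients of the second fundamental form: L = 10/sqrt(100*u^2 + 4*v^2 + 1), M = 0, N = 2/sqrt(100*u^2 + 4*v^2 + 1).
Assemble K = (LN − M²)/(EG − F²) = 20/(10000*u^4 + 800*u^2*v^2 + 200*u^2 + 16*v^4 + 8*v^2 + 1). At (u, v) = (-3, -3): K = 20/877969.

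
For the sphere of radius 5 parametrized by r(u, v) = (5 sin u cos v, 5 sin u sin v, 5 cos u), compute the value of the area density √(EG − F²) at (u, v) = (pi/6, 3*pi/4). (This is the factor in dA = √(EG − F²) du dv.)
√(EG − F²)|_{(pi/6, 3*pi/4)} = 25/2

E = 25, F = 0, G = 25*sin(u)^2, so EG − F² = 625*sin(u)^2. Taking the positive square root: √(EG − F²) = 25*Abs(sin(u)). At (u, v) = (pi/6, 3*pi/4): 25/2.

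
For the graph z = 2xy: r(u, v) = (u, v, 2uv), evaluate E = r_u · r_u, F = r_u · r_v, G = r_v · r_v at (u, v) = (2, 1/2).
E = 2;  F = 4;  G = 17

Partials: r_u = (1, 0, 2*v), r_v = (0, 1, 2*u). As functions of (u, v):
  E = r_u · r_u = 4*v^2 + 1,
  F = r_u · r_v = 4*u*v,
  G = r_v · r_v = 4*u^2 + 1.
Evaluating at (u, v) = (2, 1/2): E = 2, F = 4, G = 17.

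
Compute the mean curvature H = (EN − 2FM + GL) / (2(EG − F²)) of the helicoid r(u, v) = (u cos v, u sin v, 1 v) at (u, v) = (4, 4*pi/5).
H = 0

With E = 1, F = 0, G = u^2 + 1, L = 0, M = -1/sqrt(u^2 + 1), N = 0, assemble
  H = (EN − 2FM + GL) / (2(EG − F²)) = 0.
At (u, v) = (4, 4*pi/5): H = 0.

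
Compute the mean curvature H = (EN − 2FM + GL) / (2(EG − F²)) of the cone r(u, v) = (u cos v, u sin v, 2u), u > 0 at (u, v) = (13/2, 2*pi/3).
H = 2*sqrt(5)/65

With E = 5, F = 0, G = u^2, L = 0, M = 0, N = 2*sqrt(5)*u^2/(5*Abs(u)), assemble
  H = (EN − 2FM + GL) / (2(EG − F²)) = sqrt(5)/(5*Abs(u)).
At (u, v) = (13/2, 2*pi/3): H = 2*sqrt(5)/65.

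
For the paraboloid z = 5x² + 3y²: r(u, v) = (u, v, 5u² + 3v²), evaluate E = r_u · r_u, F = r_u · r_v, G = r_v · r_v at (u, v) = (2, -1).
E = 401;  F = -120;  G = 37

Partials: r_u = (1, 0, 10*u), r_v = (0, 1, 6*v). As functions of (u, v):
  E = r_u · r_u = 100*u^2 + 1,
  F = r_u · r_v = 60*u*v,
  G = r_v · r_v = 36*v^2 + 1.
Evaluating at (u, v) = (2, -1): E = 401, F = -120, G = 37.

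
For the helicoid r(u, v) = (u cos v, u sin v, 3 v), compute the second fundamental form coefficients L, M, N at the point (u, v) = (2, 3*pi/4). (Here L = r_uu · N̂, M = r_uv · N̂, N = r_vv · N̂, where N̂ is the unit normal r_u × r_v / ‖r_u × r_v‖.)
L = 0;  M = -3*sqrt(13)/13;  N = 0

Compute the unit normal N̂(u, v) = (3*sin(v)/sqrt(u^2 + 9), -3*cos(v)/sqrt(u^2 + 9), u/sqrt(u^2 + 9)), and the second partials r_uu, r_uv, r_vv. Take dot products:
  L(u, v) = r_uu · N̂ = 0,
  M(u, v) = r_uv · N̂ = -3/sqrt(u^2 + 9),
  N(u, v) = r_vv · N̂ = 0.
Evaluating at (u, v) = (2, 3*pi/4):
  L = 0, M = -3*sqrt(13)/13, N = 0.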